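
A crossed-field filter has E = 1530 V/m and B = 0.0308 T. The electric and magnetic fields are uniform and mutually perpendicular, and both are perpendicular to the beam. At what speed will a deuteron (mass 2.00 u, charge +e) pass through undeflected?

v = 4.97×10⁴ m/s

For undeflected motion the electric and magnetic forces balance: qE = qvB.
v = E/B = 1530/0.0308 = 4.97×10⁴ m/s.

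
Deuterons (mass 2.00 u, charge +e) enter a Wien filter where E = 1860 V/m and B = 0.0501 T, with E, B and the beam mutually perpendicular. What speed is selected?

Zero net Lorentz force requires |qE| = |q v×B|, i.e. E = vB.
v = E/B = 1860/0.0501 = 3.71×10⁴ m/s.

v = 3.71×10⁴ m/s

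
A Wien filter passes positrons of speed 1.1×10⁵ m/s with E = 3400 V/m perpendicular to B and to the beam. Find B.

Balance of forces in the selector: qE = qvB ⇒ B = E/v.
B = 3400/1.1×10⁵ = 0.031 T.

B = 0.031 T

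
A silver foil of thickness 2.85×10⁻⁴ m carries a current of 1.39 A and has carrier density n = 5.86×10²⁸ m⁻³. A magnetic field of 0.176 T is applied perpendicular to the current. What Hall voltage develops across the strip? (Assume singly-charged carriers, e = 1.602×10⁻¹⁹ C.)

V_H = IB/(n e t).
V_H = (1.39)(0.176)/((5.86×10²⁸)(1.602×10⁻¹⁹)(2.85×10⁻⁴)) ≈ 9.14×10⁻⁸ V.

V_H ≈ 9.14×10⁻⁸ V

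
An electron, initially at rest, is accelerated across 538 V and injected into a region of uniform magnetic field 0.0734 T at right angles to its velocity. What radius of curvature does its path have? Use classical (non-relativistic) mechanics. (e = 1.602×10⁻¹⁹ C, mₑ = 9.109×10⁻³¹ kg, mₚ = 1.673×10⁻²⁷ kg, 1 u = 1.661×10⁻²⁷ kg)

r ≈ 1.07×10⁻³ m

Acceleration: |q|V = ½mv² ⇒ v = √(2|q|V/m) = √(2·1.602×10⁻¹⁹·538/9.109×10⁻³¹) ≈ 1.376×10⁷ m/s.
In the field: r = mv/(|q|B) = (9.109×10⁻³¹)(1.376×10⁷)/((1.602×10⁻¹⁹)(0.0734)) ≈ 1.07×10⁻³ m.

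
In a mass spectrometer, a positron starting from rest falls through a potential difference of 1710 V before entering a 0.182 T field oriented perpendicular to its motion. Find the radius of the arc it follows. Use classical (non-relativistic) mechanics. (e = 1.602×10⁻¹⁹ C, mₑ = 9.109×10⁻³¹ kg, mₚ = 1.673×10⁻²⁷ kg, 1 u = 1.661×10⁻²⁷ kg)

Acceleration: |q|V = ½mv² ⇒ v = √(2|q|V/m) = √(2·1.602×10⁻¹⁹·1710/9.109×10⁻³¹) ≈ 2.452×10⁷ m/s.
In the field: r = mv/(|q|B) = (9.109×10⁻³¹)(2.452×10⁷)/((1.602×10⁻¹⁹)(0.182)) ≈ 7.66×10⁻⁴ m.

r ≈ 7.66×10⁻⁴ m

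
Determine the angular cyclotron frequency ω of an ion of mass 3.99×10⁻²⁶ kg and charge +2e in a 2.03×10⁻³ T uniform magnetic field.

ω = |q|B/m.
ω = (3.204×10⁻¹⁹)(2.03×10⁻³)/3.99×10⁻²⁶ ≈ 1.63×10⁴ rad/s.

ω ≈ 1.63×10⁴ rad/s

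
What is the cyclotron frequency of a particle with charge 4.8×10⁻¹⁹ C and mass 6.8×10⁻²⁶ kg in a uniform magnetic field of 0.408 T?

f = |q|B/(2πm).
f = (4.8×10⁻¹⁹)(0.408)/(2π·6.8×10⁻²⁶) ≈ 4.58×10⁵ Hz.

f ≈ 4.58×10⁵ Hz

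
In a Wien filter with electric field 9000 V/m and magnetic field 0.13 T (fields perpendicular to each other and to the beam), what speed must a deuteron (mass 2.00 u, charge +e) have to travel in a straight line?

Straight-line motion ⇒ electric and magnetic forces cancel, so E = vB.
v = E/B = 9000/0.13 = 6.9×10⁴ m/s.
The result is independent of the particle's charge and mass.

v = 6.9×10⁴ m/s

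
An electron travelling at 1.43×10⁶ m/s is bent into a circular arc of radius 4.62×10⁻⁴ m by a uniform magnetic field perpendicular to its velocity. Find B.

From |q|vB = mv²/r, B = mv/(|q|r).
B = (9.109×10⁻³¹)(1.43×10⁶)/((1.602×10⁻¹⁹)(4.62×10⁻⁴)) ≈ 0.0176 T.

B ≈ 0.0176 T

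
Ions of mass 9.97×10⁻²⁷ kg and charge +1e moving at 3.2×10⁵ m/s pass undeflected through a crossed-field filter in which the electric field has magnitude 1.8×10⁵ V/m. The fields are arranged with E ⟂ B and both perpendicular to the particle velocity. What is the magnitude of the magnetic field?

B = 0.56 T

Balance of forces in the selector: qE = qvB ⇒ B = E/v.
B = 1.8×10⁵/3.2×10⁵ = 0.56 T.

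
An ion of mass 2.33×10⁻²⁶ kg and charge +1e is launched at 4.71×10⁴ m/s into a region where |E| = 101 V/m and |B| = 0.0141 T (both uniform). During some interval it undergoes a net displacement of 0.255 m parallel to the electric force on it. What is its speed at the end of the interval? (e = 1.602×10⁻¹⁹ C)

v_f ≈ 5.07×10⁴ m/s

B does no work; ΔKE = |q|E d.
½mv_f² = ½mv₀² + |q|Ed = ½(2.33×10⁻²⁶)(4.71×10⁴)² + (1.602×10⁻¹⁹)(101)(0.255) ≈ 2.584×10⁻¹⁷ J + 4.126×10⁻¹⁸ J ≈ 2.997×10⁻¹⁷ J.
v_f = √(2·2.997×10⁻¹⁷/2.33×10⁻²⁶) ≈ 5.07×10⁴ m/s.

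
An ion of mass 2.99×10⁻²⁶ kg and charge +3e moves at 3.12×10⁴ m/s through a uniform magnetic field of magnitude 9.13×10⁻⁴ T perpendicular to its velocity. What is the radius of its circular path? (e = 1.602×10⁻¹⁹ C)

The magnetic force provides the centripetal force: |q|vB = mv²/r.
r = mv/(|q|B) = (2.99×10⁻²⁶)(3.12×10⁴)/((4.806×10⁻¹⁹)(9.13×10⁻⁴)) ≈ 2.13 m.

r ≈ 2.13 m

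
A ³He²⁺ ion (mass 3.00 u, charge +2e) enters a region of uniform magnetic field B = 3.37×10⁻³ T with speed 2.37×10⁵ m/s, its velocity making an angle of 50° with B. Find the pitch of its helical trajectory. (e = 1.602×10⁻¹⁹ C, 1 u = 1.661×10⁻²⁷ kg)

v∥ = v cosθ = 2.37×10⁵·cos50° ≈ 1.523×10⁵ m/s.
T = 2πm/(|q|B) = 2π(4.983×10⁻²⁷)/((3.204×10⁻¹⁹)(3.37×10⁻³)) ≈ 2.900×10⁻⁵ s.
pitch = v∥ T = (1.523×10⁵)(2.900×10⁻⁵) ≈ 4.42 m.

p ≈ 4.42 m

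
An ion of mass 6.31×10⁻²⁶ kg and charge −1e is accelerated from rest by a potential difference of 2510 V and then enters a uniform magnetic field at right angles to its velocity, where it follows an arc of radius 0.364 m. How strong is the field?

v = √(2|q|V/m) = √(2·1.602×10⁻¹⁹·2510/6.31×10⁻²⁶) ≈ 1.129×10⁵ m/s.
B = mv/(|q|r) = (6.31×10⁻²⁶)(1.129×10⁵)/((1.602×10⁻¹⁹)(0.364)) ≈ 0.122 T.

B ≈ 0.122 T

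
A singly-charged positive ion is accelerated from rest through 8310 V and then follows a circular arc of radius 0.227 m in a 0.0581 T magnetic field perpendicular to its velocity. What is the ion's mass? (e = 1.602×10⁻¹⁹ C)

m ≈ 1.68×10⁻²⁷ kg

Combine |q|V = ½mv² and r = mv/(|q|B): eliminate v to get m = qB²r²/(2V).
m = (1.602×10⁻¹⁹)(0.0581)²(0.227)²/(2·8310) ≈ 1.68×10⁻²⁷ kg.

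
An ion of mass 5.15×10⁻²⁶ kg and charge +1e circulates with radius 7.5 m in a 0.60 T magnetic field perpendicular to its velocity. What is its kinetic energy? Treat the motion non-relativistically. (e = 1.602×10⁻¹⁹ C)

v = |q|Br/m, then KE = ½mv² = (qBr)²/(2m).
v = (1.602×10⁻¹⁹)(0.60)(7.5)/5.15×10⁻²⁶ ≈ 1.400×10⁷ m/s.
KE = ½(5.15×10⁻²⁶)(1.400×10⁷)² ≈ 5.0×10⁻¹² J.

KE ≈ 5.0×10⁻¹² J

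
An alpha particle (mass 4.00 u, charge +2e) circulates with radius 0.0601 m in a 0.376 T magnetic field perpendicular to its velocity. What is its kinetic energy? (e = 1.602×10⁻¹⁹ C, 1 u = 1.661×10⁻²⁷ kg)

v = |q|Br/m, then KE = ½mv² = (qBr)²/(2m).
v = (3.204×10⁻¹⁹)(0.376)(0.0601)/6.644×10⁻²⁷ ≈ 1.090×10⁶ m/s.
KE = ½(6.644×10⁻²⁷)(1.090×10⁶)² ≈ 3.95×10⁻¹⁵ J.

KE ≈ 3.95×10⁻¹⁵ J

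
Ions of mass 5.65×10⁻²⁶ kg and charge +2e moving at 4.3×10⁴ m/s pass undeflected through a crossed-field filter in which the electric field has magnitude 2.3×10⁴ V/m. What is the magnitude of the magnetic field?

Balance of forces in the selector: qE = qvB ⇒ B = E/v.
B = 2.3×10⁴/4.3×10⁴ = 0.53 T.

B = 0.53 T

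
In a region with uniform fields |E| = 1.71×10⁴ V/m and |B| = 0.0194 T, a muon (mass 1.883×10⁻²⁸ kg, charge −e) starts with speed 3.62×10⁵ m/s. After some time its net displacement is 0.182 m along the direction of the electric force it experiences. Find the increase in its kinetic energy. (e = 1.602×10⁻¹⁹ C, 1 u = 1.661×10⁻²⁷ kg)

ΔKE ≈ 4.99×10⁻¹⁶ J

The magnetic force is always ⟂ v and does no work; only the electric force changes KE.
ΔKE = F_E · d = |q|E d = (1.602×10⁻¹⁹)(1.71×10⁴)(0.182) ≈ 4.99×10⁻¹⁶ J.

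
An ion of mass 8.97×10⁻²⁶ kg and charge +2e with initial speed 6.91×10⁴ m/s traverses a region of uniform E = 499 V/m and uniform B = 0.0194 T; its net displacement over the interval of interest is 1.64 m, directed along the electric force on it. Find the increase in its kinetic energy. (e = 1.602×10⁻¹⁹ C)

The magnetic force is always ⟂ v and does no work; only the electric force changes KE.
ΔKE = F_E · d = |q|E d = (3.204×10⁻¹⁹)(499)(1.64) ≈ 2.62×10⁻¹⁶ J.

ΔKE ≈ 2.62×10⁻¹⁶ J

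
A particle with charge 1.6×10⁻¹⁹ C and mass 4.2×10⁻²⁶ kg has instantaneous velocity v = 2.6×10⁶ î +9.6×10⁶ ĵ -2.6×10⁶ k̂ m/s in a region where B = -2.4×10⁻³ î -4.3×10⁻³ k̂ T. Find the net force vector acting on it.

F ≈ (-6.60×10⁻¹⁵, 2.79×10⁻¹⁵, 3.69×10⁻¹⁵) N

v×B = (-4.13×10⁴, 1.74×10⁴, 2.30×10⁴) N/C.
F = q v×B = (1.6×10⁻¹⁹ C)·(-4.13×10⁴, 1.74×10⁴, 2.30×10⁴) = (-6.60×10⁻¹⁵, 2.79×10⁻¹⁵, 3.69×10⁻¹⁵) N.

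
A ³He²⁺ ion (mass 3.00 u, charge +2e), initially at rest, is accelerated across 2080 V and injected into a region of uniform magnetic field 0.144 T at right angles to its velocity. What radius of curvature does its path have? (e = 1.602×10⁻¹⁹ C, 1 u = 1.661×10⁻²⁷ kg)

r ≈ 0.0559 m

Acceleration: |q|V = ½mv² ⇒ v = √(2|q|V/m) = √(2·3.204×10⁻¹⁹·2080/4.983×10⁻²⁷) ≈ 5.172×10⁵ m/s.
In the field: r = mv/(|q|B) = (4.983×10⁻²⁷)(5.172×10⁵)/((3.204×10⁻¹⁹)(0.144)) ≈ 0.0559 m.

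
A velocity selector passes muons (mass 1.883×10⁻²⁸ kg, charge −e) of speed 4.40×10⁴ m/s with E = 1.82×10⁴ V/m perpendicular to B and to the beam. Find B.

B = 0.414 T

Balance of forces in the selector: qE = qvB ⇒ B = E/v.
B = 1.82×10⁴/4.40×10⁴ = 0.414 T.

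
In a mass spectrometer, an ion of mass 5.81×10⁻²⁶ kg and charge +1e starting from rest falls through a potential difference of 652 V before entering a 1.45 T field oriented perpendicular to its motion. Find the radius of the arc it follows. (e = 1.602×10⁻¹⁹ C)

r ≈ 0.0150 m

Acceleration: |q|V = ½mv² ⇒ v = √(2|q|V/m) = √(2·1.602×10⁻¹⁹·652/5.81×10⁻²⁶) ≈ 5.996×10⁴ m/s.
In the field: r = mv/(|q|B) = (5.81×10⁻²⁶)(5.996×10⁴)/((1.602×10⁻¹⁹)(1.45)) ≈ 0.0150 m.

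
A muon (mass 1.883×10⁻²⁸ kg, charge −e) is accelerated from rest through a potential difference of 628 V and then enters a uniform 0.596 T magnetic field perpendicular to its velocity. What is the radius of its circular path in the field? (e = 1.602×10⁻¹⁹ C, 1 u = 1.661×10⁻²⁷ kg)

Acceleration: |q|V = ½mv² ⇒ v = √(2|q|V/m) = √(2·1.602×10⁻¹⁹·628/1.883×10⁻²⁸) ≈ 1.034×10⁶ m/s.
In the field: r = mv/(|q|B) = (1.883×10⁻²⁸)(1.034×10⁶)/((1.602×10⁻¹⁹)(0.596)) ≈ 2.04×10⁻³ m.

r ≈ 2.04×10⁻³ m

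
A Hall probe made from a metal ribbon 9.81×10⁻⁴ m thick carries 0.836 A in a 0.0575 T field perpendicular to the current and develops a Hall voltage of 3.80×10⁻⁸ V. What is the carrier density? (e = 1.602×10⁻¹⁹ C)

From V_H = IB/(n e t), n = IB/(V_H e t).
n = (0.836)(0.0575)/((3.80×10⁻⁸)(1.602×10⁻¹⁹)(9.81×10⁻⁴)) ≈ 8.05×10²⁷ m⁻³.

n ≈ 8.05×10²⁷ m⁻³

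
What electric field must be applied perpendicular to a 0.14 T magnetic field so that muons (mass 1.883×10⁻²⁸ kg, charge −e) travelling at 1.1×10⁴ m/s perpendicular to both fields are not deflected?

For straight-line motion qE = qvB, so E = vB.
E = 1.1×10⁴ × 0.14 = 1500 V/m.

E = 1500 V/m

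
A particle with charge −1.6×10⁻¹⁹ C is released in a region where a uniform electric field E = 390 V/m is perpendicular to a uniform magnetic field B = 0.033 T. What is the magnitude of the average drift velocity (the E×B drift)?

The E×B drift speed is v_d = E/B.
v_d = 390/0.033 = 1.2×10⁴ m/s.

v_d ≈ 1.2×10⁴ m/s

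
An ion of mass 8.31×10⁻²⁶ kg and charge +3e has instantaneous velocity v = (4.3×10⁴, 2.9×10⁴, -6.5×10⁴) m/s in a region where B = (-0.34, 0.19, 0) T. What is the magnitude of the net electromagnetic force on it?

|F| ≈ 1.49×10⁻¹⁴ N

v×B = (1.24×10⁴, 2.21×10⁴, 1.80×10⁴) N/C.
F = q v×B = (4.806×10⁻¹⁹ C)·(1.24×10⁴, 2.21×10⁴, 1.80×10⁴) = (5.94×10⁻¹⁵, 1.06×10⁻¹⁴, 8.67×10⁻¹⁵) N.
|F| = 1.49×10⁻¹⁴ N.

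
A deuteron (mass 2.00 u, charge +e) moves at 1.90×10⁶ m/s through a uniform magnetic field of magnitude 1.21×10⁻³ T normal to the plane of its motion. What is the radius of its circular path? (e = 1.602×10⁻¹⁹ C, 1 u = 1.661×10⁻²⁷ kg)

The magnetic force provides the centripetal force: |q|vB = mv²/r.
r = mv/(|q|B) = (3.322×10⁻²⁷)(1.90×10⁶)/((1.602×10⁻¹⁹)(1.21×10⁻³)) ≈ 32.6 m.

r ≈ 32.6 m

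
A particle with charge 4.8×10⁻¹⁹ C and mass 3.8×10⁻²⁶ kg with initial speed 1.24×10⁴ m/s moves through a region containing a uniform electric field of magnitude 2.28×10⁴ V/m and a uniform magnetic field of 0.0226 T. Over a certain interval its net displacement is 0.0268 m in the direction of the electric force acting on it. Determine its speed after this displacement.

v_f ≈ 1.25×10⁵ m/s

B does no work; ΔKE = |q|E d.
½mv_f² = ½mv₀² + |q|Ed = ½(3.8×10⁻²⁶)(1.24×10⁴)² + (4.8×10⁻¹⁹)(2.28×10⁴)(0.0268) ≈ 2.921×10⁻¹⁸ J + 2.933×10⁻¹⁶ J ≈ 2.962×10⁻¹⁶ J.
v_f = √(2·2.962×10⁻¹⁶/3.8×10⁻²⁶) ≈ 1.25×10⁵ m/s.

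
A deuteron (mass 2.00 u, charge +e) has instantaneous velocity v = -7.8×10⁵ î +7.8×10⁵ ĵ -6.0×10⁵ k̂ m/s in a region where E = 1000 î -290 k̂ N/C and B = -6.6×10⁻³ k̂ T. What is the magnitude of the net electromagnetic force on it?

v×B = (-5150, -5150, 0) N/C.
E + v×B = (-4150, -5150, -290) N/C.
F = q(E + v×B) = (1.602×10⁻¹⁹ C)·(-4150, -5150, -290) = (-6.65×10⁻¹⁶, -8.25×10⁻¹⁶, -4.65×10⁻¹⁷) N.
|F| = 1.06×10⁻¹⁵ N.

|F| ≈ 1.06×10⁻¹⁵ N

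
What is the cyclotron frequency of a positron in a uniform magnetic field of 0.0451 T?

f = |q|B/(2πm).
f = (1.602×10⁻¹⁹)(0.0451)/(2π·9.109×10⁻³¹) ≈ 1.26×10⁹ Hz.

f ≈ 1.26×10⁹ Hz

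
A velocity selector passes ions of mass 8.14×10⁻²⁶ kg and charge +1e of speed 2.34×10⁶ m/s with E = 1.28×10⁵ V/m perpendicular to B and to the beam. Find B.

Balance of forces in the selector: qE = qvB ⇒ B = E/v.
B = 1.28×10⁵/2.34×10⁶ = 0.0547 T.

B = 0.0547 T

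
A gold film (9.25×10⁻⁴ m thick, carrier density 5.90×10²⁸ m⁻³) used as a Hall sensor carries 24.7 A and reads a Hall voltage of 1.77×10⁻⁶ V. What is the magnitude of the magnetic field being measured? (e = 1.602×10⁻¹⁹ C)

B ≈ 0.627 T

From V_H = IB/(n e t), B = V_H n e t / I.
B = (1.77×10⁻⁶)(5.90×10²⁸)(1.602×10⁻¹⁹)(9.25×10⁻⁴)/24.7 ≈ 0.627 T.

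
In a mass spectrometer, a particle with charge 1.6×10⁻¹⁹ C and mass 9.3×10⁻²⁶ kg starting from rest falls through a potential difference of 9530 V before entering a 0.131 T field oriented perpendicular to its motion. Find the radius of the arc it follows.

Acceleration: |q|V = ½mv² ⇒ v = √(2|q|V/m) = √(2·1.6×10⁻¹⁹·9530/9.3×10⁻²⁶) ≈ 1.811×10⁵ m/s.
In the field: r = mv/(|q|B) = (9.3×10⁻²⁶)(1.811×10⁵)/((1.6×10⁻¹⁹)(0.131)) ≈ 0.803 m.

r ≈ 0.803 m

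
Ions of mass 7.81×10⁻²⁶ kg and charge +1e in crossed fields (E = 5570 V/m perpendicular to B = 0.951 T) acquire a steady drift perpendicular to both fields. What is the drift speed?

v_d ≈ 5860 m/s

The E×B drift speed is v_d = E/B.
v_d = 5570/0.951 = 5860 m/s.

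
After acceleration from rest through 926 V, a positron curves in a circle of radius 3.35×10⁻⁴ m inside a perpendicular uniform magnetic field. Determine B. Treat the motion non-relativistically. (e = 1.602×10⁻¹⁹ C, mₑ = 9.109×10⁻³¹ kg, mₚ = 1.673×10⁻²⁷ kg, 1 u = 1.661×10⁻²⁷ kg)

B ≈ 0.306 T

v = √(2|q|V/m) = √(2·1.602×10⁻¹⁹·926/9.109×10⁻³¹) ≈ 1.805×10⁷ m/s.
B = mv/(|q|r) = (9.109×10⁻³¹)(1.805×10⁷)/((1.602×10⁻¹⁹)(3.35×10⁻⁴)) ≈ 0.306 T.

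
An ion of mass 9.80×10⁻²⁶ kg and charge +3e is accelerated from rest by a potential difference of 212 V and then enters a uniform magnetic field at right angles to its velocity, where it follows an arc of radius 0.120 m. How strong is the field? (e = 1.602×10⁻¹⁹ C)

B ≈ 0.0775 T

v = √(2|q|V/m) = √(2·4.806×10⁻¹⁹·212/9.80×10⁻²⁶) ≈ 4.560×10⁴ m/s.
B = mv/(|q|r) = (9.80×10⁻²⁶)(4.560×10⁴)/((4.806×10⁻¹⁹)(0.120)) ≈ 0.0775 T.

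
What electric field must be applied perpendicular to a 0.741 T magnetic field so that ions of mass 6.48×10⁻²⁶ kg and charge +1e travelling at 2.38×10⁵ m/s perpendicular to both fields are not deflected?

For straight-line motion qE = qvB, so E = vB.
E = 2.38×10⁵ × 0.741 = 1.76×10⁵ V/m.

E = 1.76×10⁵ V/m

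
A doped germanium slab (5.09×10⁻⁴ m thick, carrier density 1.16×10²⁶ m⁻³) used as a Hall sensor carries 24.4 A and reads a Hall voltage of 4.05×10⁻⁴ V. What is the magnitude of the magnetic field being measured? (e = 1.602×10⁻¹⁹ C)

B ≈ 0.157 T

From V_H = IB/(n e t), B = V_H n e t / I.
B = (4.05×10⁻⁴)(1.16×10²⁶)(1.602×10⁻¹⁹)(5.09×10⁻⁴)/24.4 ≈ 0.157 T.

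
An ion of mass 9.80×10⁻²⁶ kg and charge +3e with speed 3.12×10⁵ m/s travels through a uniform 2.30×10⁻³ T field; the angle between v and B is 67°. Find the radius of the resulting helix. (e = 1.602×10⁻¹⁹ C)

v⊥ = v sinθ = 3.12×10⁵·sin67° ≈ 2.872×10⁵ m/s.
r = m v⊥/(|q|B) = (9.80×10⁻²⁶)(2.872×10⁵)/((4.806×10⁻¹⁹)(2.30×10⁻³)) ≈ 25.5 m.

r ≈ 25.5 m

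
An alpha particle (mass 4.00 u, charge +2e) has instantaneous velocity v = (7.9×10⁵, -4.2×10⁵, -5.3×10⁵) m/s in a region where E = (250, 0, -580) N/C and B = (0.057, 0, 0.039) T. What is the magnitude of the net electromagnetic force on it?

|F| ≈ 2.16×10⁻¹⁴ N

v×B = (-1.64×10⁴, -6.10×10⁴, 2.39×10⁴) N/C.
E + v×B = (-1.61×10⁴, -6.10×10⁴, 2.34×10⁴) N/C.
F = q(E + v×B) = (3.204×10⁻¹⁹ C)·(-1.61×10⁴, -6.10×10⁴, 2.34×10⁴) = (-5.17×10⁻¹⁵, -1.96×10⁻¹⁴, 7.48×10⁻¹⁵) N.
|F| = 2.16×10⁻¹⁴ N.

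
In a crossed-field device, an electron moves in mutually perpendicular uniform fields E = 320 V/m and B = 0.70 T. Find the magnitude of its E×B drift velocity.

In crossed fields the guiding centre drifts at v_d = |E×B|/B² = E/B, independent of charge and mass.
v_d = 320/0.70 = 460 m/s.

v_d ≈ 460 m/s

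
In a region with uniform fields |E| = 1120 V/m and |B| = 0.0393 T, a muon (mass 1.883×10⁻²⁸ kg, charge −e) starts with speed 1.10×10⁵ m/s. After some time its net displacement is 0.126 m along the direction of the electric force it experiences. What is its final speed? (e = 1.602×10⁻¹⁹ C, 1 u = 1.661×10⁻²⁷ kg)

v_f ≈ 5.02×10⁵ m/s

B does no work; ΔKE = |q|E d.
½mv_f² = ½mv₀² + |q|Ed = ½(1.883×10⁻²⁸)(1.10×10⁵)² + (1.602×10⁻¹⁹)(1120)(0.126) ≈ 1.139×10⁻¹⁸ J + 2.261×10⁻¹⁷ J ≈ 2.375×10⁻¹⁷ J.
v_f = √(2·2.375×10⁻¹⁷/1.883×10⁻²⁸) ≈ 5.02×10⁵ m/s.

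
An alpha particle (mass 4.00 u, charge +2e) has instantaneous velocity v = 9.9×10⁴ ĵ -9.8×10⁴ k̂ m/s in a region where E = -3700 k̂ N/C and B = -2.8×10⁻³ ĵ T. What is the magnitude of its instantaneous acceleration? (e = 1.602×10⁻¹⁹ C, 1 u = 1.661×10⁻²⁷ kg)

|a| ≈ 1.79×10¹¹ m/s²

v×B = (-274, 0, 0) N/C.
E + v×B = (-274, 0, -3700) N/C.
F = q(E + v×B) = (3.204×10⁻¹⁹ C)·(-274, 0, -3700) = (-8.79×10⁻¹⁷, 0, -1.19×10⁻¹⁵) N.
|a| = |F|/m = 1.189×10⁻¹⁵/6.644×10⁻²⁷ ≈ 1.79×10¹¹ m/s².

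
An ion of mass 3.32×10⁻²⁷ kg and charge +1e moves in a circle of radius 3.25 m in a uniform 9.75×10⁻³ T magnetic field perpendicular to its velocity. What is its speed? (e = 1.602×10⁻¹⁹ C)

v ≈ 1.53×10⁶ m/s

From |q|vB = mv²/r, v = |q|Br/m.
v = (1.602×10⁻¹⁹)(9.75×10⁻³)(3.25)/3.32×10⁻²⁷ ≈ 1.53×10⁶ m/s.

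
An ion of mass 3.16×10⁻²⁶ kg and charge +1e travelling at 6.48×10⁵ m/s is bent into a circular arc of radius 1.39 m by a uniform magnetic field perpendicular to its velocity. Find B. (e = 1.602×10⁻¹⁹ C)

B ≈ 0.0920 T

From |q|vB = mv²/r, B = mv/(|q|r).
B = (3.16×10⁻²⁶)(6.48×10⁵)/((1.602×10⁻¹⁹)(1.39)) ≈ 0.0920 T.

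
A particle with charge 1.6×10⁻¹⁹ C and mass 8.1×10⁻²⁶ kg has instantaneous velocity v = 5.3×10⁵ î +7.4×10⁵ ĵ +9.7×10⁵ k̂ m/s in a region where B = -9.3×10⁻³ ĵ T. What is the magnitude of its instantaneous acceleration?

v×B = (9020, 0, -4930) N/C.
F = q v×B = (1.6×10⁻¹⁹ C)·(9020, 0, -4930) = (1.44×10⁻¹⁵, 0, -7.89×10⁻¹⁶) N.
|a| = |F|/m = 1.645×10⁻¹⁵/8.1×10⁻²⁶ ≈ 2.03×10¹⁰ m/s².

|a| ≈ 2.03×10¹⁰ m/s²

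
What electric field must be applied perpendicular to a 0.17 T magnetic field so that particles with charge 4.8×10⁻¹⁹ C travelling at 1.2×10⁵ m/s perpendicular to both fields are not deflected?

For straight-line motion qE = qvB, so E = vB.
E = 1.2×10⁵ × 0.17 = 2.0×10⁴ V/m.

E = 2.0×10⁴ V/m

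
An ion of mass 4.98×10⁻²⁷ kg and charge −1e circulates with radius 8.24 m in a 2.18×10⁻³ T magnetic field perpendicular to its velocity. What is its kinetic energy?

KE ≈ 8.31×10⁻¹⁶ J

v = |q|Br/m, then KE = ½mv² = (qBr)²/(2m).
v = (1.602×10⁻¹⁹)(2.18×10⁻³)(8.24)/4.98×10⁻²⁷ ≈ 5.779×10⁵ m/s.
KE = ½(4.98×10⁻²⁷)(5.779×10⁵)² ≈ 8.31×10⁻¹⁶ J.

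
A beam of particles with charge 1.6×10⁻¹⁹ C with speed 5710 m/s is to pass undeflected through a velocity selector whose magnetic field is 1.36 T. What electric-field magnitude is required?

For straight-line motion qE = qvB, so E = vB.
E = 5710 × 1.36 = 7770 V/m.

E = 7770 V/m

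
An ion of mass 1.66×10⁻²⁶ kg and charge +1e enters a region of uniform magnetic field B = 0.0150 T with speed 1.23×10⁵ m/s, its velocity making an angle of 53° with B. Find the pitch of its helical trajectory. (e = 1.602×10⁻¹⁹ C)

p ≈ 3.21 m

v∥ = v cosθ = 1.23×10⁵·cos53° ≈ 7.402×10⁴ m/s.
T = 2πm/(|q|B) = 2π(1.66×10⁻²⁶)/((1.602×10⁻¹⁹)(0.0150)) ≈ 4.340×10⁻⁵ s.
pitch = v∥ T = (7.402×10⁴)(4.340×10⁻⁵) ≈ 3.21 m.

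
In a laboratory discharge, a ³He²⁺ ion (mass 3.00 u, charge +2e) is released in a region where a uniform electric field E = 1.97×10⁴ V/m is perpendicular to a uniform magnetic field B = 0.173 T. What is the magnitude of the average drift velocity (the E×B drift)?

In crossed fields the guiding centre drifts at v_d = |E×B|/B² = E/B, independent of charge and mass.
v_d = 1.97×10⁴/0.173 = 1.14×10⁵ m/s.

v_d ≈ 1.14×10⁵ m/s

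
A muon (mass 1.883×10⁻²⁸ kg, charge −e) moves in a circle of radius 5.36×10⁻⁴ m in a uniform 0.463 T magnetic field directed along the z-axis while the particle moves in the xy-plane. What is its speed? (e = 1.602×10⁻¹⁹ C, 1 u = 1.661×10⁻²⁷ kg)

v ≈ 2.11×10⁵ m/s

From |q|vB = mv²/r, v = |q|Br/m.
v = (1.602×10⁻¹⁹)(0.463)(5.36×10⁻⁴)/1.883×10⁻²⁸ ≈ 2.11×10⁵ m/s.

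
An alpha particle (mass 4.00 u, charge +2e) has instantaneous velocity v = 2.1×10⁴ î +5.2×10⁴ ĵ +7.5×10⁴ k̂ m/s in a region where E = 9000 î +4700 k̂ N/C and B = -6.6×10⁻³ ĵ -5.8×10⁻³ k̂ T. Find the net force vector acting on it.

v×B = (193, 122, -139) N/C.
E + v×B = (9190, 122, 4560) N/C.
F = q(E + v×B) = (3.204×10⁻¹⁹ C)·(9190, 122, 4560) = (2.95×10⁻¹⁵, 3.90×10⁻¹⁷, 1.46×10⁻¹⁵) N.

F ≈ (2.95×10⁻¹⁵, 3.90×10⁻¹⁷, 1.46×10⁻¹⁵) N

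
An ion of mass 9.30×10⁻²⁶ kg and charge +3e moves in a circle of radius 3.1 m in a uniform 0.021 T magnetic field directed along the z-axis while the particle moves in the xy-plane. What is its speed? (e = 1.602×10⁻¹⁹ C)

v ≈ 3.4×10⁵ m/s

From |q|vB = mv²/r, v = |q|Br/m.
v = (4.806×10⁻¹⁹)(0.021)(3.1)/9.30×10⁻²⁶ ≈ 3.4×10⁵ m/s.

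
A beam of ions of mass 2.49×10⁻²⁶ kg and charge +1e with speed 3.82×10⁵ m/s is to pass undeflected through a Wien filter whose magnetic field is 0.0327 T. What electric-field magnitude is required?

E = 1.25×10⁴ V/m

For straight-line motion qE = qvB, so E = vB.
E = 3.82×10⁵ × 0.0327 = 1.25×10⁴ V/m.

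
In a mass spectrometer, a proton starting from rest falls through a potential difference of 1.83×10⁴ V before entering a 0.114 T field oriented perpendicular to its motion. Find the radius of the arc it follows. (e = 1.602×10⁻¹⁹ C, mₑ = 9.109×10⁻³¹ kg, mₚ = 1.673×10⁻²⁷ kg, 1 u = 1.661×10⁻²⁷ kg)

Acceleration: |q|V = ½mv² ⇒ v = √(2|q|V/m) = √(2·1.602×10⁻¹⁹·1.83×10⁴/1.673×10⁻²⁷) ≈ 1.872×10⁶ m/s.
In the field: r = mv/(|q|B) = (1.673×10⁻²⁷)(1.872×10⁶)/((1.602×10⁻¹⁹)(0.114)) ≈ 0.171 m.

r ≈ 0.171 m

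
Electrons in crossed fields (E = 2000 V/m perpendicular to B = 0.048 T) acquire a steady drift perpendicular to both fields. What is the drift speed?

The E×B drift speed is v_d = E/B.
v_d = 2000/0.048 = 4.2×10⁴ m/s.

v_d ≈ 4.2×10⁴ m/s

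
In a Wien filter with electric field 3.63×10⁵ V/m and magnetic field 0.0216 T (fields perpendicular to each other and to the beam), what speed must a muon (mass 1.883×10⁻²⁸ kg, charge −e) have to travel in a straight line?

Zero net Lorentz force requires |qE| = |q v×B|, i.e. E = vB.
v = E/B = 3.63×10⁵/0.0216 = 1.68×10⁷ m/s.

v = 1.68×10⁷ m/s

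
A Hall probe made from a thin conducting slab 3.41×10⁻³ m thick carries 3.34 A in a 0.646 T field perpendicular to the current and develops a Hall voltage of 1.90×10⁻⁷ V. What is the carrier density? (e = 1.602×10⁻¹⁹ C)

From V_H = IB/(n e t), n = IB/(V_H e t).
n = (3.34)(0.646)/((1.90×10⁻⁷)(1.602×10⁻¹⁹)(3.41×10⁻³)) ≈ 2.08×10²⁸ m⁻³.

n ≈ 2.08×10²⁸ m⁻³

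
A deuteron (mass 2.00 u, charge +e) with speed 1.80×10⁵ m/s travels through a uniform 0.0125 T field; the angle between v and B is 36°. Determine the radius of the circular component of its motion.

v⊥ = v sinθ = 1.80×10⁵·sin36° ≈ 1.058×10⁵ m/s.
r = m v⊥/(|q|B) = (3.322×10⁻²⁷)(1.058×10⁵)/((1.602×10⁻¹⁹)(0.0125)) ≈ 0.176 m.

r ≈ 0.176 m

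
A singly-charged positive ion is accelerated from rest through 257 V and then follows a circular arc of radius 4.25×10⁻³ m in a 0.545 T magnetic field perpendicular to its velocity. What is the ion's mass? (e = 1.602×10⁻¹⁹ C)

Combine |q|V = ½mv² and r = mv/(|q|B): eliminate v to get m = qB²r²/(2V).
m = (1.602×10⁻¹⁹)(0.545)²(4.25×10⁻³)²/(2·257) ≈ 1.67×10⁻²⁷ kg.

m ≈ 1.67×10⁻²⁷ kg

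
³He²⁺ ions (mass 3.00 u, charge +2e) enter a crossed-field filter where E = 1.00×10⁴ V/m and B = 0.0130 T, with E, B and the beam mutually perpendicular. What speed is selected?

v = 7.69×10⁵ m/s

Zero net Lorentz force requires |qE| = |q v×B|, i.e. E = vB.
v = E/B = 1.00×10⁴/0.0130 = 7.69×10⁵ m/s.
The result is independent of the particle's charge and mass.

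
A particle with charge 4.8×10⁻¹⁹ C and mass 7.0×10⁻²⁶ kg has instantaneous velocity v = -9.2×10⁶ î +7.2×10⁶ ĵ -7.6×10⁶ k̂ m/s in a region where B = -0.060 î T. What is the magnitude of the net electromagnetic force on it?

v×B = (0, 4.56×10⁵, 4.32×10⁵) N/C.
F = q v×B = (4.8×10⁻¹⁹ C)·(0, 4.56×10⁵, 4.32×10⁵) = (0, 2.19×10⁻¹³, 2.07×10⁻¹³) N.
|F| = 3.02×10⁻¹³ N.

|F| ≈ 3.02×10⁻¹³ N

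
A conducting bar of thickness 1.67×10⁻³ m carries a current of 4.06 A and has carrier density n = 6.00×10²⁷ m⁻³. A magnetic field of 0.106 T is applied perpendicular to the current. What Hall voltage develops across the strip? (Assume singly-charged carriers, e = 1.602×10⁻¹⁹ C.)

V_H = IB/(n e t).
V_H = (4.06)(0.106)/((6.00×10²⁷)(1.602×10⁻¹⁹)(1.67×10⁻³)) ≈ 2.68×10⁻⁷ V.

V_H ≈ 2.68×10⁻⁷ V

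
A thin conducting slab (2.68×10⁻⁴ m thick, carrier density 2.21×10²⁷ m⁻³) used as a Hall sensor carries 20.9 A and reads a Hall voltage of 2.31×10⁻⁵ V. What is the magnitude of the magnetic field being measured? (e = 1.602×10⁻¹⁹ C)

From V_H = IB/(n e t), B = V_H n e t / I.
B = (2.31×10⁻⁵)(2.21×10²⁷)(1.602×10⁻¹⁹)(2.68×10⁻⁴)/20.9 ≈ 0.105 T.

B ≈ 0.105 T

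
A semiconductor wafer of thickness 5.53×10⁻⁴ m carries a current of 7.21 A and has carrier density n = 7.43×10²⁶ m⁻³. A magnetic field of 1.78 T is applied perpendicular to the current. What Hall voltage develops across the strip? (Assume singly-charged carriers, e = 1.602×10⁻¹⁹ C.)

V_H = IB/(n e t).
V_H = (7.21)(1.78)/((7.43×10²⁶)(1.602×10⁻¹⁹)(5.53×10⁻⁴)) ≈ 1.95×10⁻⁴ V.

V_H ≈ 1.95×10⁻⁴ V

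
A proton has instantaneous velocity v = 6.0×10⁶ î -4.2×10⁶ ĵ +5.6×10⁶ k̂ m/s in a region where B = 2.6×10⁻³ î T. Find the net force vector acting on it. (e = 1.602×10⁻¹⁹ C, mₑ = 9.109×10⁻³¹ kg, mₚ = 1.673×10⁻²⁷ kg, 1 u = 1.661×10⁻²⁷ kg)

v×B = (0, 1.46×10⁴, 1.09×10⁴) N/C.
F = q v×B = (1.602×10⁻¹⁹ C)·(0, 1.46×10⁴, 1.09×10⁴) = (0, 2.33×10⁻¹⁵, 1.75×10⁻¹⁵) N.

F ≈ (0, 2.33×10⁻¹⁵, 1.75×10⁻¹⁵) N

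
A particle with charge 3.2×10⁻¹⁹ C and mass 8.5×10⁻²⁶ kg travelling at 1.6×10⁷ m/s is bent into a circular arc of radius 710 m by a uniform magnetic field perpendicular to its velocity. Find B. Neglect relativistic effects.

B ≈ 6.0×10⁻³ T

From |q|vB = mv²/r, B = mv/(|q|r).
B = (8.5×10⁻²⁶)(1.6×10⁷)/((3.2×10⁻¹⁹)(710)) ≈ 6.0×10⁻³ T.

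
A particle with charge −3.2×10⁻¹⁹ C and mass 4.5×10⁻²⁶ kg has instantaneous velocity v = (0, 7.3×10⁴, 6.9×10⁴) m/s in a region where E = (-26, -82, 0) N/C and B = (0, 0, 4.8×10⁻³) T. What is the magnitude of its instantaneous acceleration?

v×B = (350, 0, 0) N/C.
E + v×B = (324, -82.0, 0) N/C.
F = q(E + v×B) = (−3.2×10⁻¹⁹ C)·(324, -82.0, 0) = (-1.04×10⁻¹⁶, 2.62×10⁻¹⁷, 0) N.
|a| = |F|/m = 1.071×10⁻¹⁶/4.5×10⁻²⁶ ≈ 2.38×10⁹ m/s².

|a| ≈ 2.38×10⁹ m/s²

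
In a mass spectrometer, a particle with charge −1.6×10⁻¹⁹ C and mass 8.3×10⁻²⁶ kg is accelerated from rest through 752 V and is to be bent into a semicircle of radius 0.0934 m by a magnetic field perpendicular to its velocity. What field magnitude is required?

B ≈ 0.299 T

v = √(2|q|V/m) = √(2·1.6×10⁻¹⁹·752/8.3×10⁻²⁶) ≈ 5.384×10⁴ m/s.
B = mv/(|q|r) = (8.3×10⁻²⁶)(5.384×10⁴)/((1.6×10⁻¹⁹)(0.0934)) ≈ 0.299 T.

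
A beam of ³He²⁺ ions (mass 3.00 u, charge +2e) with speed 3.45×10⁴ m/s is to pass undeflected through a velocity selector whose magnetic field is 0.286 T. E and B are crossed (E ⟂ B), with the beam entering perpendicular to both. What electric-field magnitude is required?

E = 9870 V/m

For straight-line motion qE = qvB, so E = vB.
E = 3.45×10⁴ × 0.286 = 9870 V/m.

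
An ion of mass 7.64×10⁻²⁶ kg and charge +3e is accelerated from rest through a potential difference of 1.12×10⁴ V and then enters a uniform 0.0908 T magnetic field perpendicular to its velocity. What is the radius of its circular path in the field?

r ≈ 0.657 m

Acceleration: |q|V = ½mv² ⇒ v = √(2|q|V/m) = √(2·4.806×10⁻¹⁹·1.12×10⁴/7.64×10⁻²⁶) ≈ 3.754×10⁵ m/s.
In the field: r = mv/(|q|B) = (7.64×10⁻²⁶)(3.754×10⁵)/((4.806×10⁻¹⁹)(0.0908)) ≈ 0.657 m.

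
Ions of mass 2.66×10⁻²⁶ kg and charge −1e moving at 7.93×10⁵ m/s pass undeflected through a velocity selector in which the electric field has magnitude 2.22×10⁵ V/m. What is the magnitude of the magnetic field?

B = 0.280 T

Balance of forces in the selector: qE = qvB ⇒ B = E/v.
B = 2.22×10⁵/7.93×10⁵ = 0.280 T.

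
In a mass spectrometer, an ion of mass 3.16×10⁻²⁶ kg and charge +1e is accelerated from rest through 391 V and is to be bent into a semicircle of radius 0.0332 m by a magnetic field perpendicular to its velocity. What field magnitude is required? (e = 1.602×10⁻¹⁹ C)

v = √(2|q|V/m) = √(2·1.602×10⁻¹⁹·391/3.16×10⁻²⁶) ≈ 6.296×10⁴ m/s.
B = mv/(|q|r) = (3.16×10⁻²⁶)(6.296×10⁴)/((1.602×10⁻¹⁹)(0.0332)) ≈ 0.374 T.

B ≈ 0.374 T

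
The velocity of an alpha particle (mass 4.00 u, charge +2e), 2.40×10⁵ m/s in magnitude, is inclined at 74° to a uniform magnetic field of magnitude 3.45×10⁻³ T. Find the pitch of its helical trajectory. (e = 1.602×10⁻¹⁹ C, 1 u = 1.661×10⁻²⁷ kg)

v∥ = v cosθ = 2.40×10⁵·cos74° ≈ 6.615×10⁴ m/s.
T = 2πm/(|q|B) = 2π(6.644×10⁻²⁷)/((3.204×10⁻¹⁹)(3.45×10⁻³)) ≈ 3.777×10⁻⁵ s.
pitch = v∥ T = (6.615×10⁴)(3.777×10⁻⁵) ≈ 2.50 m.

p ≈ 2.50 m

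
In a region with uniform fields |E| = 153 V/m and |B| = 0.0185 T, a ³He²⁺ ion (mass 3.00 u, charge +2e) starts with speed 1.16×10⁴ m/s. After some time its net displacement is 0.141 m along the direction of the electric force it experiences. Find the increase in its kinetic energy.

ΔKE ≈ 6.91×10⁻¹⁸ J

The magnetic force is always ⟂ v and does no work; only the electric force changes KE.
ΔKE = F_E · d = |q|E d = (3.204×10⁻¹⁹)(153)(0.141) ≈ 6.91×10⁻¹⁸ J.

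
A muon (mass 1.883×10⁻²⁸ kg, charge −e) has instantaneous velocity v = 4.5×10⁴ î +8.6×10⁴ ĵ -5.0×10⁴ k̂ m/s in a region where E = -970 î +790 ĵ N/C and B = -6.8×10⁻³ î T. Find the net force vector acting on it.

F ≈ (1.55×10⁻¹⁶, -1.81×10⁻¹⁶, -9.37×10⁻¹⁷) N

v×B = (0, 340, 585) N/C.
E + v×B = (-970, 1130, 585) N/C.
F = q(E + v×B) = (−1.602×10⁻¹⁹ C)·(-970, 1130, 585) = (1.55×10⁻¹⁶, -1.81×10⁻¹⁶, -9.37×10⁻¹⁷) N.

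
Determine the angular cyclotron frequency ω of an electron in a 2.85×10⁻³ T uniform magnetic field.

ω ≈ 5.01×10⁸ rad/s

ω = |q|B/m.
ω = (1.602×10⁻¹⁹)(2.85×10⁻³)/9.109×10⁻³¹ ≈ 5.01×10⁸ rad/s.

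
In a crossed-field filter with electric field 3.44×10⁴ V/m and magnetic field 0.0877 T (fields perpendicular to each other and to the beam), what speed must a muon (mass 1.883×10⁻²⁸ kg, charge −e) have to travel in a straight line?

v = 3.92×10⁵ m/s

For undeflected motion the electric and magnetic forces balance: qE = qvB.
v = E/B = 3.44×10⁴/0.0877 = 3.92×10⁵ m/s.
The result is independent of the particle's charge and mass.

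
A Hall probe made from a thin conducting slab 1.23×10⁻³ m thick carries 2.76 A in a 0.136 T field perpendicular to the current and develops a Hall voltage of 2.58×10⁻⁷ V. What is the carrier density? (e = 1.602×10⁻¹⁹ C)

From V_H = IB/(n e t), n = IB/(V_H e t).
n = (2.76)(0.136)/((2.58×10⁻⁷)(1.602×10⁻¹⁹)(1.23×10⁻³)) ≈ 7.38×10²⁷ m⁻³.

n ≈ 7.38×10²⁷ m⁻³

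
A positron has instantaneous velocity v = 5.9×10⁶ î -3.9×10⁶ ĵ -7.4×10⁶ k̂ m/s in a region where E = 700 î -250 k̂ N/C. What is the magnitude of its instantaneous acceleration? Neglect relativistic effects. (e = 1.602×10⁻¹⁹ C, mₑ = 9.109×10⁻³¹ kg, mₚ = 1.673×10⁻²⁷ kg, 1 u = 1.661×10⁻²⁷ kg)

Only an electric field acts, so F = qE = (1.602×10⁻¹⁹ C)·(700, 0, -250) = (1.12×10⁻¹⁶, 0, -4.00×10⁻¹⁷) N.
|a| = |F|/m = 1.191×10⁻¹⁶/9.109×10⁻³¹ ≈ 1.31×10¹⁴ m/s².

|a| ≈ 1.31×10¹⁴ m/s²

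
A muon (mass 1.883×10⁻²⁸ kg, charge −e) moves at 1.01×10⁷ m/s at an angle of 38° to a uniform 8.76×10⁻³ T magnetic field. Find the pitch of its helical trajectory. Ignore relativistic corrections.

v∥ = v cosθ = 1.01×10⁷·cos38° ≈ 7.959×10⁶ m/s.
T = 2πm/(|q|B) = 2π(1.883×10⁻²⁸)/((1.602×10⁻¹⁹)(8.76×10⁻³)) ≈ 8.431×10⁻⁷ s.
pitch = v∥ T = (7.959×10⁶)(8.431×10⁻⁷) ≈ 6.71 m.

p ≈ 6.71 m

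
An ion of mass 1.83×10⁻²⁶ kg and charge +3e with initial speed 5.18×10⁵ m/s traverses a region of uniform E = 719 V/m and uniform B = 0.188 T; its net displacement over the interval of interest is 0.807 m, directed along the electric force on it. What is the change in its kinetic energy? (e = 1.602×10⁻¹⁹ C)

ΔKE ≈ 2.79×10⁻¹⁶ J

The magnetic force is always ⟂ v and does no work; only the electric force changes KE.
ΔKE = F_E · d = |q|E d = (4.806×10⁻¹⁹)(719)(0.807) ≈ 2.79×10⁻¹⁶ J.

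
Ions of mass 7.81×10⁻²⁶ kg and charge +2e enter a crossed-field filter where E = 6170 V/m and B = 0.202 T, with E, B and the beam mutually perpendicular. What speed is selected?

For undeflected motion the electric and magnetic forces balance: qE = qvB.
v = E/B = 6170/0.202 = 3.05×10⁴ m/s.

v = 3.05×10⁴ m/s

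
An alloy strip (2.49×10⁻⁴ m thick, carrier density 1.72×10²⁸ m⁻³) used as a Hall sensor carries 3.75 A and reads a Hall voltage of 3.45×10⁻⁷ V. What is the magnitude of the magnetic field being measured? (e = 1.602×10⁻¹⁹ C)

From V_H = IB/(n e t), B = V_H n e t / I.
B = (3.45×10⁻⁷)(1.72×10²⁸)(1.602×10⁻¹⁹)(2.49×10⁻⁴)/3.75 ≈ 0.0631 T.

B ≈ 0.0631 T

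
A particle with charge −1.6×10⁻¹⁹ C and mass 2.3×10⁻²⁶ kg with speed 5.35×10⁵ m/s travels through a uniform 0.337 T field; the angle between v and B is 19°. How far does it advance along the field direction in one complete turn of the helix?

p ≈ 1.36 m

v∥ = v cosθ = 5.35×10⁵·cos19° ≈ 5.059×10⁵ m/s.
T = 2πm/(|q|B) = 2π(2.3×10⁻²⁶)/((1.6×10⁻¹⁹)(0.337)) ≈ 2.680×10⁻⁶ s.
pitch = v∥ T = (5.059×10⁵)(2.680×10⁻⁶) ≈ 1.36 m.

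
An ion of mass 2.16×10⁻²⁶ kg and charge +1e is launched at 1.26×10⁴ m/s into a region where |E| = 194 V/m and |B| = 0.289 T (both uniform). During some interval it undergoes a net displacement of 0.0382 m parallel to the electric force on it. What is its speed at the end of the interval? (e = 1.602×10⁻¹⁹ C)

B does no work; ΔKE = |q|E d.
½mv_f² = ½mv₀² + |q|Ed = ½(2.16×10⁻²⁶)(1.26×10⁴)² + (1.602×10⁻¹⁹)(194)(0.0382) ≈ 1.715×10⁻¹⁸ J + 1.187×10⁻¹⁸ J ≈ 2.902×10⁻¹⁸ J.
v_f = √(2·2.902×10⁻¹⁸/2.16×10⁻²⁶) ≈ 1.64×10⁴ m/s.

v_f ≈ 1.64×10⁴ m/s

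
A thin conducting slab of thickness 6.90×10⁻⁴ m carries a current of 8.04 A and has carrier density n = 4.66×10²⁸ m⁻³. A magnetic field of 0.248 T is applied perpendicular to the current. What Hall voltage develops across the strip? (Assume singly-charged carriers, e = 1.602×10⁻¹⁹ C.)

V_H = IB/(n e t).
V_H = (8.04)(0.248)/((4.66×10²⁸)(1.602×10⁻¹⁹)(6.90×10⁻⁴)) ≈ 3.87×10⁻⁷ V.

V_H ≈ 3.87×10⁻⁷ V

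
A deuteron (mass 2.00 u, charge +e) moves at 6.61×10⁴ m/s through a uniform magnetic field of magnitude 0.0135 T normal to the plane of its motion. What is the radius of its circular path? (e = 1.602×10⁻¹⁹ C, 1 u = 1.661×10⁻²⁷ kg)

r ≈ 0.102 m

The magnetic force provides the centripetal force: |q|vB = mv²/r.
r = mv/(|q|B) = (3.322×10⁻²⁷)(6.61×10⁴)/((1.602×10⁻¹⁹)(0.0135)) ≈ 0.102 m.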